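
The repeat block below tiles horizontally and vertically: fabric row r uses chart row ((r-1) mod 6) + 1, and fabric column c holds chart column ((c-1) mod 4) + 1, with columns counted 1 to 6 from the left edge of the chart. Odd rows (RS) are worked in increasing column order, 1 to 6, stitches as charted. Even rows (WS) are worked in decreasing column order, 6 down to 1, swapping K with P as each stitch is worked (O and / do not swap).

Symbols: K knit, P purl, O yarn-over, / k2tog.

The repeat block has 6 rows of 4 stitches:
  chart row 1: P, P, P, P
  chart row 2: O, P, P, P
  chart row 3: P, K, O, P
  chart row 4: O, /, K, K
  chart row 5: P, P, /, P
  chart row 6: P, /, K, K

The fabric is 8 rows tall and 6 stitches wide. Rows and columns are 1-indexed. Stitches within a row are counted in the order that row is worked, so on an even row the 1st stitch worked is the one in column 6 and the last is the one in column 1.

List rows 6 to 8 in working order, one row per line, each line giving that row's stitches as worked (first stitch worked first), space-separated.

Row 6: chart row 6, WS - tiled (columns 1-6): P / K K P /; work from column 6 back to 1 with K<->P swapped.
Row 7: chart row 1, RS - tile across columns 1-6 and work as-is.
Row 8: chart row 2, WS - tiled (columns 1-6): O P P P O P; work from column 6 back to 1 with K<->P swapped.

Result:
/ K P P / K
P P P P P P
K O K K K O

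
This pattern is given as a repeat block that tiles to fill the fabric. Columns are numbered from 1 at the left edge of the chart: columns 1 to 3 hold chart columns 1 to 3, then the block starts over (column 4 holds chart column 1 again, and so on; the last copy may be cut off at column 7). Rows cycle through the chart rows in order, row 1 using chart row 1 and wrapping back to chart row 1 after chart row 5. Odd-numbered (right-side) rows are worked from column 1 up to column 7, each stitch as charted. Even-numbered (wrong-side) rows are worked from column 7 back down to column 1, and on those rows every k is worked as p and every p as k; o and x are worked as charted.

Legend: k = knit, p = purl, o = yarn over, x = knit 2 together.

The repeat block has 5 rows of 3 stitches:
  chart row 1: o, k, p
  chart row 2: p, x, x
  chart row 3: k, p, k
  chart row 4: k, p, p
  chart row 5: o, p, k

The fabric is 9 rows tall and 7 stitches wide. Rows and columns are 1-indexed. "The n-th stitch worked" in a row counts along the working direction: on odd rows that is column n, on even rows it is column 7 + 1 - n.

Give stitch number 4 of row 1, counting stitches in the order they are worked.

Result:
o

Derivation:
Row 1 uses chart row ((1-1) mod 5)+1 = 1. Row 1 is odd, so RS.
Chart row 1 tiled across columns 1-7: o k p o k p o
RS row: no reversal, no swap; stitch n worked = column n.
Counting 4 along the worked row gives o.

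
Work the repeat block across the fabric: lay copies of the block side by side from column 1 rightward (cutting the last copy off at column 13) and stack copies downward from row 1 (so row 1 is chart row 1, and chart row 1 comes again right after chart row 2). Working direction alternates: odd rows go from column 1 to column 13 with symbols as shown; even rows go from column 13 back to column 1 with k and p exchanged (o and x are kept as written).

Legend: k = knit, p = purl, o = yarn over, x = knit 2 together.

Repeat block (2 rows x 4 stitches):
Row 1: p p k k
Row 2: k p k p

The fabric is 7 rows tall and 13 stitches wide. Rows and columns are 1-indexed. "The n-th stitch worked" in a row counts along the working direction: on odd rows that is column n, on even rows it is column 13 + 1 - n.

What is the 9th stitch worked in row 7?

Stitch:
p

Derivation:
For row 7: chart row = ((7-1) mod 2) + 1 = 1; this is a RS (odd) row.
Chart row 1 tiled across columns 1-13: p p k k p p k k p p k k p
RS row: no reversal, no swap; stitch n worked = column n.
The 9th stitch worked is p.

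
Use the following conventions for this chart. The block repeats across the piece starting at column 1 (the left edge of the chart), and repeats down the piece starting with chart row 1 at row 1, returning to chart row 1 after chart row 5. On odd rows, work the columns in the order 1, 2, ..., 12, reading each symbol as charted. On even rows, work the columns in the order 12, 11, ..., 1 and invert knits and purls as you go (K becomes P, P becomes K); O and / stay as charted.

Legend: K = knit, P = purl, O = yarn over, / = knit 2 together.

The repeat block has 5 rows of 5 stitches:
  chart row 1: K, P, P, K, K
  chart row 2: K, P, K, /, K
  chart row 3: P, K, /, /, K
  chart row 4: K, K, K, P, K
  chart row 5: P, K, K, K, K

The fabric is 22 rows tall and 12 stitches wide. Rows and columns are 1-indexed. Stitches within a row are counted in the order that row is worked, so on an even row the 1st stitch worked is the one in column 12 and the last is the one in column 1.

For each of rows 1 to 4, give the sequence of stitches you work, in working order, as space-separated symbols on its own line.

Row 1: chart row 1, RS - tile across columns 1-12 and work as-is.
Row 2: chart row 2, WS - tiled (columns 1-12): K P K / K K P K / K K P; work from column 12 back to 1 with K<->P swapped.
Row 3: chart row 3, RS - tile across columns 1-12 and work as-is.
Row 4: chart row 4, WS - tiled (columns 1-12): K K K P K K K K P K K K; work from column 12 back to 1 with K<->P swapped.

== ROWS AS WORKED ==
K P P K K K P P K K K P
K P P / P K P P / P K P
P K / / K P K / / K P K
P P P K P P P P K P P P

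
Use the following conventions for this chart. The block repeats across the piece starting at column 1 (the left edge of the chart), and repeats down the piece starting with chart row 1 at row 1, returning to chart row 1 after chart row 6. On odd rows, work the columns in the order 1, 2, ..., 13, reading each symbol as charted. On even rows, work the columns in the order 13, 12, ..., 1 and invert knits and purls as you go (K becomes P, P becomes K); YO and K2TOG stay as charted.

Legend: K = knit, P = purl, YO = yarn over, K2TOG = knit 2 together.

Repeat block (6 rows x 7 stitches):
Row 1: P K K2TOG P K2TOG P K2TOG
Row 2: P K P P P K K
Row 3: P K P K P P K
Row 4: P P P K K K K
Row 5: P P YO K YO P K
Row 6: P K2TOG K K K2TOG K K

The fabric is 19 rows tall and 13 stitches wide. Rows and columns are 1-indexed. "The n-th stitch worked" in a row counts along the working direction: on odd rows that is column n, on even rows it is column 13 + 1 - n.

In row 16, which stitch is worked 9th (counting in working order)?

Row 16: (16-1) mod 6 = 3, so use chart row 4. Even row -> WS.
Chart row 4 tiled across columns 1-13: P P P K K K K P P P K K K
Wrong side: read the tiled row from column 13 down to 1 and exchange K with P (leave YO, K2TOG).
Row 16 as worked: P P P K K K P P P P K K K
Stitch 9 in working order -> P

Stitch:
P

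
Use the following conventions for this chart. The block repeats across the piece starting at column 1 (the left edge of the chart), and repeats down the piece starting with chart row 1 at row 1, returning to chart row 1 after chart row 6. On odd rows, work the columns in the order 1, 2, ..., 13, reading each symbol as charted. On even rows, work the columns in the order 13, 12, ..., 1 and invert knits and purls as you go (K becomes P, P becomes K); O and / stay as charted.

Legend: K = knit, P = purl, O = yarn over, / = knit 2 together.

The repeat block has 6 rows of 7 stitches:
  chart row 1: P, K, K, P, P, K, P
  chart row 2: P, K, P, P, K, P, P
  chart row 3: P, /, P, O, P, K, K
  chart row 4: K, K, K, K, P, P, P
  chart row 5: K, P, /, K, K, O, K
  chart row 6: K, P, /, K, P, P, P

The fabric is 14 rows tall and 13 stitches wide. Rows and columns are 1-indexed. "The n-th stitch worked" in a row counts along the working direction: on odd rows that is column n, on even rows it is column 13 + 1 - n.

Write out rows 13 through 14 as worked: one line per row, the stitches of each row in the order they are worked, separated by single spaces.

Row 13: chart row 1, RS - tile across columns 1-13 and work as-is.
Row 14: chart row 2, WS - tiled (columns 1-13): P K P P K P P P K P P K P; work from column 13 back to 1 with K<->P swapped.

Rows as worked:
P K K P P K P P K K P P K
K P K K P K K K P K K P K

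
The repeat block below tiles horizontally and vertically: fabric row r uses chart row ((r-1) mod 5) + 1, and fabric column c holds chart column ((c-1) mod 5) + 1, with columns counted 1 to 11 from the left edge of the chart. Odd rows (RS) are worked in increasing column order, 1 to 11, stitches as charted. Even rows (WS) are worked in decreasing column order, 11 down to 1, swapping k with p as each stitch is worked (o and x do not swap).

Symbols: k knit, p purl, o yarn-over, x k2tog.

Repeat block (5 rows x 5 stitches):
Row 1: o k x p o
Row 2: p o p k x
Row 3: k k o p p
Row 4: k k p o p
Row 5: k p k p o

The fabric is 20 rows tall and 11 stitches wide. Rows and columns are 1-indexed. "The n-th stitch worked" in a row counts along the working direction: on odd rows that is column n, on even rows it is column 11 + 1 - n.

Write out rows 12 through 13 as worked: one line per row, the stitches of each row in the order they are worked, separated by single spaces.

Row 12: chart row 2, WS - tiled (columns 1-11): p o p k x p o p k x p; work from column 11 back to 1 with k<->p swapped.
Row 13: chart row 3, RS - tile across columns 1-11 and work as-is.

Rows as worked:
k x p k o k x p k o k
k k o p p k k o p p k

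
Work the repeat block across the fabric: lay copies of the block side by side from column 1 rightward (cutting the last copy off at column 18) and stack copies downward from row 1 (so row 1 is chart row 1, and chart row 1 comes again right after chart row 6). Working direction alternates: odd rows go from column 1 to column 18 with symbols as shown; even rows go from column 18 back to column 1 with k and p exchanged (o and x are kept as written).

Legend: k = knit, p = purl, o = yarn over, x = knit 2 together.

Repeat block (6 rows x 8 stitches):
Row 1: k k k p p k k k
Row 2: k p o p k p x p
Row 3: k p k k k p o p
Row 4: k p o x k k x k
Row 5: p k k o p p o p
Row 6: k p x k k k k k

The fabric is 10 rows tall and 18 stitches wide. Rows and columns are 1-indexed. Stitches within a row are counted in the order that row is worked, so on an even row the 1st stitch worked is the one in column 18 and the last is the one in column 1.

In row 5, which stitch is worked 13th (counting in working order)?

== STITCH ==
p

Derivation:
Row 5 uses chart row ((5-1) mod 6)+1 = 5. Row 5 is odd, so RS.
Chart row 5 tiled across columns 1-18: p k k o p p o p p k k o p p o p p k
RS: work column 1 to column 18, symbols as charted — the tiled row is the row as worked.
The 13th stitch worked is p.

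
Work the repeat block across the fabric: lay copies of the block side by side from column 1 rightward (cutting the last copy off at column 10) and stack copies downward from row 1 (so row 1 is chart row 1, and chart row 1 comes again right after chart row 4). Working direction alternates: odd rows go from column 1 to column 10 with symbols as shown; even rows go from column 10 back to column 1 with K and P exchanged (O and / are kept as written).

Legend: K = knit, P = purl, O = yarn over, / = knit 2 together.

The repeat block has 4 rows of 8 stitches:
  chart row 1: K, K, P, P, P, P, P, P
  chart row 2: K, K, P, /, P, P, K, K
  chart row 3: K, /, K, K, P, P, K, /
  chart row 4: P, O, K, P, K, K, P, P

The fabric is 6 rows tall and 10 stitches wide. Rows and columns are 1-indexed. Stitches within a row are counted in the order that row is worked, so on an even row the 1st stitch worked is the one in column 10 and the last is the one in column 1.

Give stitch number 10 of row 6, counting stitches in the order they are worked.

Row 6 uses chart row ((6-1) mod 4)+1 = 2. Row 6 is even, so WS.
Chart row 2 tiled across columns 1-10: K K P / P P K K K K
WS row: flip the tiled sequence (start at column 10) and apply K<->P; O and / stay.
Row 6 as worked: P P P P K K / K P P
Stitch 10 in working order -> P

Stitch:
P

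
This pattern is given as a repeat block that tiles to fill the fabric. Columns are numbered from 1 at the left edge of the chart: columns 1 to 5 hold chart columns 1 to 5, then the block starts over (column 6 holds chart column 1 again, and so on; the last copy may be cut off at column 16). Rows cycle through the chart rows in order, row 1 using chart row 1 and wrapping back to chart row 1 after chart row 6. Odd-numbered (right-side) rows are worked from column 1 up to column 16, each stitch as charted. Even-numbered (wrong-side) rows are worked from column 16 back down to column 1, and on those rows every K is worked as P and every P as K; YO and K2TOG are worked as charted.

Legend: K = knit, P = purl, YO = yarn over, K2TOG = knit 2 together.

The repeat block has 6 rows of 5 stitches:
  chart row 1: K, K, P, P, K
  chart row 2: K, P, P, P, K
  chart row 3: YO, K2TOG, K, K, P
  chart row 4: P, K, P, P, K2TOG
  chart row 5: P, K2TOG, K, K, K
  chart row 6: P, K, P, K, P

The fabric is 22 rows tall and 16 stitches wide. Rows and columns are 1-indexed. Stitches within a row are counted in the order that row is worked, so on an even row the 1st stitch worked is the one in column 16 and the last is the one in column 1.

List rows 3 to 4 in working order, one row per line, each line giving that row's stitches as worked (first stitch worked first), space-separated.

Row 3: chart row 3, RS - tile across columns 1-16 and work as-is.
Row 4: chart row 4, WS - tiled (columns 1-16): P K P P K2TOG P K P P K2TOG P K P P K2TOG P; work from column 16 back to 1 with K<->P swapped.

Rows as worked:
YO K2TOG K K P YO K2TOG K K P YO K2TOG K K P YO
K K2TOG K K P K K2TOG K K P K K2TOG K K P K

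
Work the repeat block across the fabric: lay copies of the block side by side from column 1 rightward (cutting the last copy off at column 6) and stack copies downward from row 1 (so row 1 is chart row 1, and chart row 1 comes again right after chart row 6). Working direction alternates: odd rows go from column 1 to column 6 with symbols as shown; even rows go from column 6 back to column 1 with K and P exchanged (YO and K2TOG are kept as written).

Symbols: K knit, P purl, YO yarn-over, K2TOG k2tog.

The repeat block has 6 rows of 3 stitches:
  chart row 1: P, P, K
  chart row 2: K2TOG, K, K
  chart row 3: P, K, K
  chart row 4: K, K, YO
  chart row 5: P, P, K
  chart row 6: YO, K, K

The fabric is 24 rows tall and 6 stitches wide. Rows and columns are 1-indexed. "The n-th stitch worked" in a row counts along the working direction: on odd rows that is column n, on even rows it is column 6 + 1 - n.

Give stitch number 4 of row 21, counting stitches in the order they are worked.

Row 21 uses chart row ((21-1) mod 6)+1 = 3. Row 21 is odd, so RS.
Chart row 3 tiled across columns 1-6: P K K P K K
RS: work column 1 to column 6, symbols as charted — the tiled row is the row as worked.
Stitch 4 in working order -> P

== STITCH ==
P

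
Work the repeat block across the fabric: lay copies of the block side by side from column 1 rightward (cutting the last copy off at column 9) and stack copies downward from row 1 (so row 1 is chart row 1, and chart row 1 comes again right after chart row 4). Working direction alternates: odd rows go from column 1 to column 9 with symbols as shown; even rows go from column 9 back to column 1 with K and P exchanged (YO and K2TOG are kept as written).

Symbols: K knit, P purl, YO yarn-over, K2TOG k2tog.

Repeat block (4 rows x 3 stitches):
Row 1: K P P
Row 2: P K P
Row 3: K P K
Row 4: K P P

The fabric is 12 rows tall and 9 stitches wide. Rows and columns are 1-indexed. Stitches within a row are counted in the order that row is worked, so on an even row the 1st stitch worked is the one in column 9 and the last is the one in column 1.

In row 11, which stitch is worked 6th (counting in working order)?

Row 11: (11-1) mod 4 = 2, so use chart row 3. Odd row -> RS.
Chart row 3 tiled across columns 1-9: K P K K P K K P K
RS: work column 1 to column 9, symbols as charted — the tiled row is the row as worked.
Stitch 6 in working order -> K

== STITCH ==
K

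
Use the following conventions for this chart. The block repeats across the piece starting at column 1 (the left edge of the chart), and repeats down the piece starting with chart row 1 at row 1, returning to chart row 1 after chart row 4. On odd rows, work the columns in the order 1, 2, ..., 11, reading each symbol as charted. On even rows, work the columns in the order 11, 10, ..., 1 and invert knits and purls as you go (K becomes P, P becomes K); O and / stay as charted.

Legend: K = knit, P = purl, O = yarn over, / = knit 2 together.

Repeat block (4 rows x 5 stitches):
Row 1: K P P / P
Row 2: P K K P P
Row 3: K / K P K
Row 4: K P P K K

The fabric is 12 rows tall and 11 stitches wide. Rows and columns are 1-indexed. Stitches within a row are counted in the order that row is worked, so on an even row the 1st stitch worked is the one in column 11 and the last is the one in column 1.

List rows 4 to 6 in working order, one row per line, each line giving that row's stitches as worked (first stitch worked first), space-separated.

== ROWS AS WORKED ==
P P P K K P P P K K P
K P P / P K P P / P K
K K K P P K K K P P K

Derivation:
Row 4: chart row 4, WS - tiled (columns 1-11): K P P K K K P P K K K; work from column 11 back to 1 with K<->P swapped.
Row 5: chart row 1, RS - tile across columns 1-11 and work as-is.
Row 6: chart row 2, WS - tiled (columns 1-11): P K K P P P K K P P P; work from column 11 back to 1 with K<->P swapped.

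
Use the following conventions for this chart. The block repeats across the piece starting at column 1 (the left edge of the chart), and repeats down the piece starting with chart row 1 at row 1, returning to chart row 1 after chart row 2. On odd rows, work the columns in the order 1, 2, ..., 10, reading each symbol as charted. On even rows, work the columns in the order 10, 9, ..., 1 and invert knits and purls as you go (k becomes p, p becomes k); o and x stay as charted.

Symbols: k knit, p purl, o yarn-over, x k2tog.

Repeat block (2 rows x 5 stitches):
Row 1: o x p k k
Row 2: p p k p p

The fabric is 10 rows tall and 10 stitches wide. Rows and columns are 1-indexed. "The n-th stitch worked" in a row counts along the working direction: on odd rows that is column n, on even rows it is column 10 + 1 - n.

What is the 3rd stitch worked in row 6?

For row 6: chart row = ((6-1) mod 2) + 1 = 2; this is a WS (even) row.
Chart row 2 tiled across columns 1-10: p p k p p p p k p p
Wrong side: read the tiled row from column 10 down to 1 and exchange k with p (leave o, x).
Row 6 as worked: k k p k k k k p k k
The 3rd stitch worked is p.

== STITCH ==
p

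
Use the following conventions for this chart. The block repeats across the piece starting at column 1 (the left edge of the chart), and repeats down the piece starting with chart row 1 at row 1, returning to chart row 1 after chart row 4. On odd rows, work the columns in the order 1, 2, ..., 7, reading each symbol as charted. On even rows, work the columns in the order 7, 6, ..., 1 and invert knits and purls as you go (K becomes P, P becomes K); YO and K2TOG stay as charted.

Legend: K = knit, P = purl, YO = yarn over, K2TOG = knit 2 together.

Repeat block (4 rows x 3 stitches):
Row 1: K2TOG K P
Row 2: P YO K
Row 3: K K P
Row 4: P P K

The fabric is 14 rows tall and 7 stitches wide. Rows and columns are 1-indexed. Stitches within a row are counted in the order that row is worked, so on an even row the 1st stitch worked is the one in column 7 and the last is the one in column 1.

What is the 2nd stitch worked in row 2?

Row 2: (2-1) mod 4 = 1, so use chart row 2. Even row -> WS.
Chart row 2 tiled across columns 1-7: P YO K P YO K P
WS: work from column 7 back to column 1 (reverse the tiled row), swapping K<->P (YO and K2TOG unchanged).
Row 2 as worked: K P YO K P YO K
Stitch 2 in working order -> P

== STITCH ==
P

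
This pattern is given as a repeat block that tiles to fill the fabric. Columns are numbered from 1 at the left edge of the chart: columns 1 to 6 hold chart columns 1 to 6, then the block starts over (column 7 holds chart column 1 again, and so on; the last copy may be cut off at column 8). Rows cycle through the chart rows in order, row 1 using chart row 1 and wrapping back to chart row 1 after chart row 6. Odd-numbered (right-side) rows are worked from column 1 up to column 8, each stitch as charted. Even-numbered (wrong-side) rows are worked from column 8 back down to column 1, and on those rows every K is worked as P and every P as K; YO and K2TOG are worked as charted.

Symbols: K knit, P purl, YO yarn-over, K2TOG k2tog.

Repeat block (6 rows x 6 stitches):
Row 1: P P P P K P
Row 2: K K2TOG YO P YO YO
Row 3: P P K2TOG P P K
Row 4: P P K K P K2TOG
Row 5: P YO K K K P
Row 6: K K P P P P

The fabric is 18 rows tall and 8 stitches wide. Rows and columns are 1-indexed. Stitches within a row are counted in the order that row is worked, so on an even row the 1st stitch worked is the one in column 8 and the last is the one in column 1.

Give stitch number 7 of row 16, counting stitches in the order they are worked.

Stitch:
K

Derivation:
For row 16: chart row = ((16-1) mod 6) + 1 = 4; this is a WS (even) row.
Chart row 4 tiled across columns 1-8: P P K K P K2TOG P P
Wrong side: read the tiled row from column 8 down to 1 and exchange K with P (leave YO, K2TOG).
Row 16 as worked: K K K2TOG K P P K K
The 7th stitch worked is K.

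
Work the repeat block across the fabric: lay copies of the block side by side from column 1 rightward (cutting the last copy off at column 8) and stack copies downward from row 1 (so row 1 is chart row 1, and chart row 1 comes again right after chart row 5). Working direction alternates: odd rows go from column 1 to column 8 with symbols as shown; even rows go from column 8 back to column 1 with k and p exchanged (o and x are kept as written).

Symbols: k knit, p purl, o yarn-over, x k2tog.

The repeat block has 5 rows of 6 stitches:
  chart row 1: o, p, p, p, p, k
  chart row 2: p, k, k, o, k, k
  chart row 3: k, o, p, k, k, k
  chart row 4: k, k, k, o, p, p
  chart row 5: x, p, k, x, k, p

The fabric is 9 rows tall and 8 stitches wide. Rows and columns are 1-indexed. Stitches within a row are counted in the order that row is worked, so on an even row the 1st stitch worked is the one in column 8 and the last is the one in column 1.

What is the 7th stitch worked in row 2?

For row 2: chart row = ((2-1) mod 5) + 1 = 2; this is a WS (even) row.
Chart row 2 tiled across columns 1-8: p k k o k k p k
Wrong side: read the tiled row from column 8 down to 1 and exchange k with p (leave o, x).
Row 2 as worked: p k p p o p p k
The 7th stitch worked is p.

Stitch:
p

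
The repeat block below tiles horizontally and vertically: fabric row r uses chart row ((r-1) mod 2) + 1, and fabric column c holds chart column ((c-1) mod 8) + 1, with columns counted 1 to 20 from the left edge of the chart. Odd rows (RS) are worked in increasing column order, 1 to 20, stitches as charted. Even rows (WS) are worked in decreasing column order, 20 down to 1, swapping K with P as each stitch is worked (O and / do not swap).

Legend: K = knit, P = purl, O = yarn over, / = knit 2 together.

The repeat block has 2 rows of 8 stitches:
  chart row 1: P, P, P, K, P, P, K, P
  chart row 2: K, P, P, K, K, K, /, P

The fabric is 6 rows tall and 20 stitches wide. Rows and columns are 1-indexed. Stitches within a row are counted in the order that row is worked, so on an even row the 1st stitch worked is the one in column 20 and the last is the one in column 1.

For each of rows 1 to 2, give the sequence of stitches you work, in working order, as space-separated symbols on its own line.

Row 1: chart row 1, RS - tile across columns 1-20 and work as-is.
Row 2: chart row 2, WS - tiled (columns 1-20): K P P K K K / P K P P K K K / P K P P K; work from column 20 back to 1 with K<->P swapped.

Rows as worked:
P P P K P P K P P P P K P P K P P P P K
P K K P K / P P P K K P K / P P P K K P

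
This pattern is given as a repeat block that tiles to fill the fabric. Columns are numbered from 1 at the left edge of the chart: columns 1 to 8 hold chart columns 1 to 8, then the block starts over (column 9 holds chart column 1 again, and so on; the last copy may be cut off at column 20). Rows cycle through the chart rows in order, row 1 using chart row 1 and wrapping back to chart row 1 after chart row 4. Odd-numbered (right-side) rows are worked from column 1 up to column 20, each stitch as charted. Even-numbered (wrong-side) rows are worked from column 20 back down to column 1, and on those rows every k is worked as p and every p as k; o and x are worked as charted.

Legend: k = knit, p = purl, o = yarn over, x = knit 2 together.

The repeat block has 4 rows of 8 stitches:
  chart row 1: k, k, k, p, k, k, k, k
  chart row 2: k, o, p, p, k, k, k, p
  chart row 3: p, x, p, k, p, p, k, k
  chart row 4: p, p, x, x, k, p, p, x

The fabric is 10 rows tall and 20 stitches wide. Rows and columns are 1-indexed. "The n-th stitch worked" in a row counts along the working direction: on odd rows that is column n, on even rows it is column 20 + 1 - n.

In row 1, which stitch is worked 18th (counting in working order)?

== STITCH ==
k

Derivation:
Row 1: (1-1) mod 4 = 0, so use chart row 1. Odd row -> RS.
Chart row 1 tiled across columns 1-20: k k k p k k k k k k k p k k k k k k k p
Right side: take the tiled row as-is (worked left to right from column 1).
Stitch 18 in working order -> k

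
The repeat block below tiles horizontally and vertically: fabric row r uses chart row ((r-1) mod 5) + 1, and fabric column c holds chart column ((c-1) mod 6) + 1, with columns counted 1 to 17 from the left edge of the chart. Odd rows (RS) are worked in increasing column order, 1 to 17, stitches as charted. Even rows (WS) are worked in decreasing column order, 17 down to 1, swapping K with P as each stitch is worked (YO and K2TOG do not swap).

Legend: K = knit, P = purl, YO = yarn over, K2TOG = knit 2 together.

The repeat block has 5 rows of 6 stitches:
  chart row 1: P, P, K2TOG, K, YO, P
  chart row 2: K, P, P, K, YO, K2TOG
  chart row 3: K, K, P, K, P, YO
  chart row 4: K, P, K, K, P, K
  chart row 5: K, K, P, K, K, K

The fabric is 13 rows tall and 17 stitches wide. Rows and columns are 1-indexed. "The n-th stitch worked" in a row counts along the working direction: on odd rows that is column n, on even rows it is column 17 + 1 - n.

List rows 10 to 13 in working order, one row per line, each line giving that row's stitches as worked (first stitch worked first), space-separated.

Result:
P P K P P P P P K P P P P P K P P
P P K2TOG K YO P P P K2TOG K YO P P P K2TOG K YO
YO P K K P K2TOG YO P K K P K2TOG YO P K K P
K K P K P YO K K P K P YO K K P K P

Derivation:
Row 10: chart row 5, WS - tiled (columns 1-17): K K P K K K K K P K K K K K P K K; work from column 17 back to 1 with K<->P swapped.
Row 11: chart row 1, RS - tile across columns 1-17 and work as-is.
Row 12: chart row 2, WS - tiled (columns 1-17): K P P K YO K2TOG K P P K YO K2TOG K P P K YO; work from column 17 back to 1 with K<->P swapped.
Row 13: chart row 3, RS - tile across columns 1-17 and work as-is.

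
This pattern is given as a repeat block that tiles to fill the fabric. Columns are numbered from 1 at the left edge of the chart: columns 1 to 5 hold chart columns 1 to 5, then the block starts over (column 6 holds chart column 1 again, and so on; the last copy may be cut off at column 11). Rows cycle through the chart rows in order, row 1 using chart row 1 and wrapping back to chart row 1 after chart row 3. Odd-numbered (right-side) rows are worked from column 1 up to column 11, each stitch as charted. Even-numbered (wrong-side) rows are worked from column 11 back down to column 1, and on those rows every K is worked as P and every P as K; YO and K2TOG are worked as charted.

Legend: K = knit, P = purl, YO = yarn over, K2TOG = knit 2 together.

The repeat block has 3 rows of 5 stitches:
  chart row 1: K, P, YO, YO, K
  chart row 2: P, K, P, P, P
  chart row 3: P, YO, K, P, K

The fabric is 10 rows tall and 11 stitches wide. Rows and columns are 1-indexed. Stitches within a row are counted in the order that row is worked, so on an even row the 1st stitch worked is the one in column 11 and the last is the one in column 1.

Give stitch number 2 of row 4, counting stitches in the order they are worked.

For row 4: chart row = ((4-1) mod 3) + 1 = 1; this is a WS (even) row.
Chart row 1 tiled across columns 1-11: K P YO YO K K P YO YO K K
Wrong side: read the tiled row from column 11 down to 1 and exchange K with P (leave YO, K2TOG).
Row 4 as worked: P P YO YO K P P YO YO K P
The 2nd stitch worked is P.

== STITCH ==
P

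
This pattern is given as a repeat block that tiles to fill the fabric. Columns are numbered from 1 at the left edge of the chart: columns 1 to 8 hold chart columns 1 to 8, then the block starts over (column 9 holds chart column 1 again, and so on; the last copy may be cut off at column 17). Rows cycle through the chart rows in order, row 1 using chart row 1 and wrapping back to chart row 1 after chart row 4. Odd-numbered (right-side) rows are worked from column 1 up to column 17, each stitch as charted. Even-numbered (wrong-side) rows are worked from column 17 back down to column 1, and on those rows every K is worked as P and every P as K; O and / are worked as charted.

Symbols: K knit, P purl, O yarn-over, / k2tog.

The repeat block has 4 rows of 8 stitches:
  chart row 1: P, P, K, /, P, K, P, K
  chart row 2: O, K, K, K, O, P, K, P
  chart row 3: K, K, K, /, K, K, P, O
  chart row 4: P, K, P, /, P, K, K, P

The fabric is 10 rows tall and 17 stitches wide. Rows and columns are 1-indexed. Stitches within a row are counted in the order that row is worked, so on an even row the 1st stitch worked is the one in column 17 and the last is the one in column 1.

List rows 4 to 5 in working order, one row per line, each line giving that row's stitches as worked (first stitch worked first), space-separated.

Rows as worked:
K K P P K / K P K K P P K / K P K
P P K / P K P K P P K / P K P K P

Derivation:
Row 4: chart row 4, WS - tiled (columns 1-17): P K P / P K K P P K P / P K K P P; work from column 17 back to 1 with K<->P swapped.
Row 5: chart row 1, RS - tile across columns 1-17 and work as-is.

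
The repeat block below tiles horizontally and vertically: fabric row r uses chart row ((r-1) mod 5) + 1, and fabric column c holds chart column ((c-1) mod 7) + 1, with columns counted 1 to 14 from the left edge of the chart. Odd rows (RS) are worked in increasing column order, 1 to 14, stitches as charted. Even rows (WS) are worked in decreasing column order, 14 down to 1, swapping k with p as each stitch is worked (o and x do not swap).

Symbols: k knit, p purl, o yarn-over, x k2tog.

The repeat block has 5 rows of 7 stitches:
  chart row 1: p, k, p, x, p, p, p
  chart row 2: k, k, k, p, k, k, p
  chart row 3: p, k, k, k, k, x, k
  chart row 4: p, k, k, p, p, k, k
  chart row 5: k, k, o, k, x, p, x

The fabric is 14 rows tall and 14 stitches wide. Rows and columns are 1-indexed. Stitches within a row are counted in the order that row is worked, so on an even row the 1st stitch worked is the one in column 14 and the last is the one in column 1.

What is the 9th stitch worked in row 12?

Result:
p

Derivation:
Row 12: (12-1) mod 5 = 1, so use chart row 2. Even row -> WS.
Chart row 2 tiled across columns 1-14: k k k p k k p k k k p k k p
WS: work from column 14 back to column 1 (reverse the tiled row), swapping k<->p (o and x unchanged).
Row 12 as worked: k p p k p p p k p p k p p p
Stitch 9 in working order -> p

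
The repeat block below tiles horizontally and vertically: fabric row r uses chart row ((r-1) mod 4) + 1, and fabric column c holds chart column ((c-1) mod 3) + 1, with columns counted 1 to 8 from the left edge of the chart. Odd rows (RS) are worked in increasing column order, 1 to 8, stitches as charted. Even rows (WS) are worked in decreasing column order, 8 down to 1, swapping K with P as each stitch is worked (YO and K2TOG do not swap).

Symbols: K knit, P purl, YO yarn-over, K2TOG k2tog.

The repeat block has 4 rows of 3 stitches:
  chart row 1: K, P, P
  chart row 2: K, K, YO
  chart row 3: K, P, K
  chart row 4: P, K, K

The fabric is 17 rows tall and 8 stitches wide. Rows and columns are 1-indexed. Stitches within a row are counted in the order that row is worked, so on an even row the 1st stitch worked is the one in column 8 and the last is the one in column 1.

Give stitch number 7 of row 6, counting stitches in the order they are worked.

For row 6: chart row = ((6-1) mod 4) + 1 = 2; this is a WS (even) row.
Chart row 2 tiled across columns 1-8: K K YO K K YO K K
Wrong side: read the tiled row from column 8 down to 1 and exchange K with P (leave YO, K2TOG).
Row 6 as worked: P P YO P P YO P P
Stitch 7 in working order -> P

== STITCH ==
P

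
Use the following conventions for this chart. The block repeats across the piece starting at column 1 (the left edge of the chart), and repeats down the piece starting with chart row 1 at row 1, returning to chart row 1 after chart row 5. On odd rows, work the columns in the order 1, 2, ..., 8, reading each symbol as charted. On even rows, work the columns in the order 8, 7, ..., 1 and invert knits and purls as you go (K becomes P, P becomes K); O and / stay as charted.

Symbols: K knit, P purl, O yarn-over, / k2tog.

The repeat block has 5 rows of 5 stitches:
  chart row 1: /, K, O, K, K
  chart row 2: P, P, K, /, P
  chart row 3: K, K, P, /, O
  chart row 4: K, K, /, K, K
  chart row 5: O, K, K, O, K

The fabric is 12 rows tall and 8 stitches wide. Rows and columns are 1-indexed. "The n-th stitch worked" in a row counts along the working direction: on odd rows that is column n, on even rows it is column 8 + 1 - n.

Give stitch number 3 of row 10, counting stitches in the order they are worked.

Result:
O

Derivation:
Row 10 uses chart row ((10-1) mod 5)+1 = 5. Row 10 is even, so WS.
Chart row 5 tiled across columns 1-8: O K K O K O K K
WS row: flip the tiled sequence (start at column 8) and apply K<->P; O and / stay.
Row 10 as worked: P P O P O P P O
Stitch 3 in working order -> O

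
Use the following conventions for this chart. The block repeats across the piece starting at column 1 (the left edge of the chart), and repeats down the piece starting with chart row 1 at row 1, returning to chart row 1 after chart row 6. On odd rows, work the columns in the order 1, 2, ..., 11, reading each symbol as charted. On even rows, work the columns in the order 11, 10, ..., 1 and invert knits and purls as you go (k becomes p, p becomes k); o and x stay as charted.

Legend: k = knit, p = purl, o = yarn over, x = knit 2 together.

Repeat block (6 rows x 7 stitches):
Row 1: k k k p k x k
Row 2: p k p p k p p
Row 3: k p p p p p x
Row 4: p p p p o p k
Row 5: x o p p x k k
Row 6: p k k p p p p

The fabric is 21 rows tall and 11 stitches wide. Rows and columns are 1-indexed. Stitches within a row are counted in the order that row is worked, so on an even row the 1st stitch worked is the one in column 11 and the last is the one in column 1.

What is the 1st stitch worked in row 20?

Stitch:
k

Derivation:
Row 20 uses chart row ((20-1) mod 6)+1 = 2. Row 20 is even, so WS.
Chart row 2 tiled across columns 1-11: p k p p k p p p k p p
WS row: flip the tiled sequence (start at column 11) and apply k<->p; o and x stay.
Row 20 as worked: k k p k k k p k k p k
The 1st stitch worked is k.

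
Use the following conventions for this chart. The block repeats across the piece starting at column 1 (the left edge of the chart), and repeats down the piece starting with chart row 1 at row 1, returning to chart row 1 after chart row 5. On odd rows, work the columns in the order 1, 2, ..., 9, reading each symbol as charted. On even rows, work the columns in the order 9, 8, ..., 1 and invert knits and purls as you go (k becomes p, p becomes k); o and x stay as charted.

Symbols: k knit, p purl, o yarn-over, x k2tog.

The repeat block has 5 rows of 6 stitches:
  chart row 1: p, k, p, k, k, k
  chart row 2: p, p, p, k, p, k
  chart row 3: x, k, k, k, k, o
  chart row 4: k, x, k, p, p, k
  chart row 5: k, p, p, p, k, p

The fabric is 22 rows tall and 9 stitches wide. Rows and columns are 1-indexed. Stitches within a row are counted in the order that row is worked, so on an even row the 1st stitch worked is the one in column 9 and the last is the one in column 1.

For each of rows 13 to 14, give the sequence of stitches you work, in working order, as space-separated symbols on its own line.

Rows as worked:
x k k k k o x k k
p x p p k k p x p

Derivation:
Row 13: chart row 3, RS - tile across columns 1-9 and work as-is.
Row 14: chart row 4, WS - tiled (columns 1-9): k x k p p k k x k; work from column 9 back to 1 with k<->p swapped.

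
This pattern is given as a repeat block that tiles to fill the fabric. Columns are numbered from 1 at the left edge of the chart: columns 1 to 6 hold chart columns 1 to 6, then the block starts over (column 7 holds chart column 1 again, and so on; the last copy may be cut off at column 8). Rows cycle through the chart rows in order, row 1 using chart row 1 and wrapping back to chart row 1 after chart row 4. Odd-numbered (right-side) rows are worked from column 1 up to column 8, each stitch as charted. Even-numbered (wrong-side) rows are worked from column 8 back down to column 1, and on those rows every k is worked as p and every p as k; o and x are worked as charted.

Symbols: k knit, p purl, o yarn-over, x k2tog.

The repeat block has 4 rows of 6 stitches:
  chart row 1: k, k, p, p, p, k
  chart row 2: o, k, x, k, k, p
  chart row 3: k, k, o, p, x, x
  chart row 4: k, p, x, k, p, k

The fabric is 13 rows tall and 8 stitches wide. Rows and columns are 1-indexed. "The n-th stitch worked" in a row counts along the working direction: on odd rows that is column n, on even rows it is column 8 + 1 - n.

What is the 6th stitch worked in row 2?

Result:
x

Derivation:
Row 2: (2-1) mod 4 = 1, so use chart row 2. Even row -> WS.
Chart row 2 tiled across columns 1-8: o k x k k p o k
WS row: flip the tiled sequence (start at column 8) and apply k<->p; o and x stay.
Row 2 as worked: p o k p p x p o
Counting 6 along the worked row gives x.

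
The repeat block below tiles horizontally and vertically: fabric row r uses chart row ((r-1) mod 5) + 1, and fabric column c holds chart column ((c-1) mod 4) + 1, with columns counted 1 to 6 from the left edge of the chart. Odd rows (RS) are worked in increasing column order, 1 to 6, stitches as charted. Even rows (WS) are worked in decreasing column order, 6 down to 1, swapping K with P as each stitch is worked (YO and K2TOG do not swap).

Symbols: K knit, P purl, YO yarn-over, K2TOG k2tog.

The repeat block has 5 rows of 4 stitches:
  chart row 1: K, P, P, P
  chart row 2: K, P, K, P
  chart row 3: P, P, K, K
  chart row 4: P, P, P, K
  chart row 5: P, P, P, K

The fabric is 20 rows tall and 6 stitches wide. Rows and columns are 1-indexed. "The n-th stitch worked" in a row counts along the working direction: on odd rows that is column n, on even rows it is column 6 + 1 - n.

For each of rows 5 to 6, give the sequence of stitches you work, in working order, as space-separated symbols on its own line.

Result:
P P P K P P
K P K K K P

Derivation:
Row 5: chart row 5, RS - tile across columns 1-6 and work as-is.
Row 6: chart row 1, WS - tiled (columns 1-6): K P P P K P; work from column 6 back to 1 with K<->P swapped.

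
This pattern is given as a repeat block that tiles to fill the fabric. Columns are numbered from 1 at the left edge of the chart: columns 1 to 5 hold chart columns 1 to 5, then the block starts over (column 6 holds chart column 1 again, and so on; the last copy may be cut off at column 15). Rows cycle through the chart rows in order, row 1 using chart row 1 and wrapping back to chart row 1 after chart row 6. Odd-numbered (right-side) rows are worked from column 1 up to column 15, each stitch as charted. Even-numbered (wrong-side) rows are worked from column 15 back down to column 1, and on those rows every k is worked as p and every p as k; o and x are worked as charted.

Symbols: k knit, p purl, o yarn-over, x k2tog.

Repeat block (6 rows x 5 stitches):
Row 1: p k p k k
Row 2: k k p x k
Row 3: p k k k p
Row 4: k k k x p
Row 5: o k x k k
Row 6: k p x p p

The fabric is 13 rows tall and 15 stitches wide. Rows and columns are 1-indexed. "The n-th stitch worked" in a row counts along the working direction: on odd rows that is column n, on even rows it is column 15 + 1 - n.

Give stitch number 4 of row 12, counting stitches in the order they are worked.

Stitch:
k

Derivation:
For row 12: chart row = ((12-1) mod 6) + 1 = 6; this is a WS (even) row.
Chart row 6 tiled across columns 1-15: k p x p p k p x p p k p x p p
WS: work from column 15 back to column 1 (reverse the tiled row), swapping k<->p (o and x unchanged).
Row 12 as worked: k k x k p k k x k p k k x k p
Counting 4 along the worked row gives k.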